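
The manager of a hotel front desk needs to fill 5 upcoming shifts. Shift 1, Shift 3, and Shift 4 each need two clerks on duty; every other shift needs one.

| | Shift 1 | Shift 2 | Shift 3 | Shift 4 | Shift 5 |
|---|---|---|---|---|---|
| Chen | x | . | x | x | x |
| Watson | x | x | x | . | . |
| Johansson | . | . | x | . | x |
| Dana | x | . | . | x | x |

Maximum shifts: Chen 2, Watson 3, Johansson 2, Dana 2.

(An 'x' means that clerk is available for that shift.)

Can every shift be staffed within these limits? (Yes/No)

Yes

Shift 2 can only be covered by Watson, so that assignment is forced.
Shift 4 can only be covered by Chen and Dana, so that assignment is forced.
One valid schedule: Shift 1→Chen+Watson, Shift 2→Watson, Shift 3→Watson+Johansson, Shift 4→Chen+Dana, Shift 5→Johansson.
Loads: Chen 2/2, Watson 3/3, Johansson 2/2, Dana 1/2 — all within limits.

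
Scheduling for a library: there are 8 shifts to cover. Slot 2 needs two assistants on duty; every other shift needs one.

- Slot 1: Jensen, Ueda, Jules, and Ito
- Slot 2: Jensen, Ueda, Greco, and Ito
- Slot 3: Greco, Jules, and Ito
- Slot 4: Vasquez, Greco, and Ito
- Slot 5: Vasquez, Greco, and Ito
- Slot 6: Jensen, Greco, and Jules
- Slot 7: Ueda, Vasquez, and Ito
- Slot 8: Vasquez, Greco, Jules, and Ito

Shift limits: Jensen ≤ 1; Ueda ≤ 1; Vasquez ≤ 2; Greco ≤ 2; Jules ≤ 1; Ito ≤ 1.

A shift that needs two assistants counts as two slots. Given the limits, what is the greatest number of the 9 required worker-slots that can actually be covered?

Total capacity across all assistants is 1+1+2+2+1+1 = 8, and 9 slots are needed, so at most 8 can be filled.
An assignment achieving 8: Slot 1→Jules, Slot 2→Greco+Ito, Slot 3→Greco, Slot 4→Vasquez, Slot 5→Vasquez, Slot 6→Jensen, Slot 7→Ueda.
Loads: Jensen 1/1, Ueda 1/1, Vasquez 2/2, Greco 2/2, Jules 1/1, Ito 1/1.

8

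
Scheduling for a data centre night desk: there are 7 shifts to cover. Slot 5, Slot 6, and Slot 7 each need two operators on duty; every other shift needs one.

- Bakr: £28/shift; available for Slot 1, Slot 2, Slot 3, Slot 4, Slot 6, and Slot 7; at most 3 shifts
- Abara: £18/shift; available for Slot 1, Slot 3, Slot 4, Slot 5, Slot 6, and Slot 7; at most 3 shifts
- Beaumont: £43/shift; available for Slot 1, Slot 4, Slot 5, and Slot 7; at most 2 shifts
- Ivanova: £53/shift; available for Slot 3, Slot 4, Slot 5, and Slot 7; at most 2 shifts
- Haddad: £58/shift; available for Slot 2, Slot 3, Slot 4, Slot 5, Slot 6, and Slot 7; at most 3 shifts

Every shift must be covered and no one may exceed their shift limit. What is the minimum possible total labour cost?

£330

Picking the cheapest available operator for each shift independently would cost £235, but that ignores the shift limits.
An optimal schedule: Slot 1→Bakr, Slot 2→Bakr, Slot 3→Abara, Slot 4→Abara, Slot 5→Beaumont+Ivanova, Slot 6→Bakr+Abara, Slot 7→Beaumont+Ivanova.
Total: 28 + 28 + 18 + 18 + 43 + 53 + 28 + 18 + 43 + 53 = £330.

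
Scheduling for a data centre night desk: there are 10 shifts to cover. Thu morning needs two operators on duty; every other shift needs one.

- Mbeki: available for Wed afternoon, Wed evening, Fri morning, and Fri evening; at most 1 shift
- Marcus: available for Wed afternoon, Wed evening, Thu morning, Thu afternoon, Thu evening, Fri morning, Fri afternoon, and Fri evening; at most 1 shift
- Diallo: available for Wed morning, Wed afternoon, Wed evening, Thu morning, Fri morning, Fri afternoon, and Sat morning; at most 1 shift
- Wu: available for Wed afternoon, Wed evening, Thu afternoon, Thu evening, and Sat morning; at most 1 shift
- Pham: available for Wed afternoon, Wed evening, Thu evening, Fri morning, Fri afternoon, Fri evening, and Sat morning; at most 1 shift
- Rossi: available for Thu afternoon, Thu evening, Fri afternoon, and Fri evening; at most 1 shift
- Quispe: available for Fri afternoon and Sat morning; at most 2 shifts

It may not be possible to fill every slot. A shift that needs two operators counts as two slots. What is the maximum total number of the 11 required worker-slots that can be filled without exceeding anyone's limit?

Total capacity across all operators is 1+1+1+1+1+1+2 = 8, and 11 slots are needed, so at most 8 can be filled.
An assignment achieving 8: Wed morning→Diallo, Thu morning→Marcus, Thu afternoon→Wu, Thu evening→Pham, Fri morning→Mbeki, Fri afternoon→Quispe, Fri evening→Rossi, Sat morning→Quispe.
Loads: Mbeki 1/1, Marcus 1/1, Diallo 1/1, Wu 1/1, Pham 1/1, Rossi 1/1, Quispe 2/2.

8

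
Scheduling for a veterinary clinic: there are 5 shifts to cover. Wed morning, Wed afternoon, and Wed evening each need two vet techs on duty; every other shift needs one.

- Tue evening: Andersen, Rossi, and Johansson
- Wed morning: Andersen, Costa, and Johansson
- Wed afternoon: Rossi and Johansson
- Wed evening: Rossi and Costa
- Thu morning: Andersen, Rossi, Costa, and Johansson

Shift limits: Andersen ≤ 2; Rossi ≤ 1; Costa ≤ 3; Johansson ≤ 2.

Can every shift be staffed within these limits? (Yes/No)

Total capacity is 8 and 8 slots are needed, so capacity alone doesn't rule it out.
Shifts {Wed afternoon, Wed evening} need 4 worker-slots in total, but the vet techs available for any of those shifts (Rossi, Costa, and Johansson) can supply at most 3 among them. So no valid schedule exists.

No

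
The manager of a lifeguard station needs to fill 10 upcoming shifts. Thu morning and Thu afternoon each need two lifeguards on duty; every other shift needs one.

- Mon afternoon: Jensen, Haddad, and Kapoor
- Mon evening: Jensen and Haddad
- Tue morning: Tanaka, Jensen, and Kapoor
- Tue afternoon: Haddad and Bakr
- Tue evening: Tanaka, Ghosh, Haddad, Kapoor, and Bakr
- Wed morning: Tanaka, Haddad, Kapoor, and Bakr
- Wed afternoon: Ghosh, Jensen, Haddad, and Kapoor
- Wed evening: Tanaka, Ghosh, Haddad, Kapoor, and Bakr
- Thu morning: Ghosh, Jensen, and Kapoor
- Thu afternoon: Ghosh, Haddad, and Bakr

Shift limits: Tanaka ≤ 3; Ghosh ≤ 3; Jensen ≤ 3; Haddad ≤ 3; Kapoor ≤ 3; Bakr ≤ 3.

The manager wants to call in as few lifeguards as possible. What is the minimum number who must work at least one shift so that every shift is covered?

4

12 slots to fill and no one can take more than 3, so at least ⌈12/3⌉ = 4 lifeguards are needed.
Tanaka, Ghosh, Jensen, and Haddad alone can cover everything: Mon afternoon→Jensen, Mon evening→Jensen, Tue morning→Tanaka, Tue afternoon→Haddad, Tue evening→Tanaka, Wed morning→Tanaka, Wed afternoon→Ghosh, Wed evening→Haddad, Thu morning→Ghosh+Jensen, Thu afternoon→Ghosh+Haddad.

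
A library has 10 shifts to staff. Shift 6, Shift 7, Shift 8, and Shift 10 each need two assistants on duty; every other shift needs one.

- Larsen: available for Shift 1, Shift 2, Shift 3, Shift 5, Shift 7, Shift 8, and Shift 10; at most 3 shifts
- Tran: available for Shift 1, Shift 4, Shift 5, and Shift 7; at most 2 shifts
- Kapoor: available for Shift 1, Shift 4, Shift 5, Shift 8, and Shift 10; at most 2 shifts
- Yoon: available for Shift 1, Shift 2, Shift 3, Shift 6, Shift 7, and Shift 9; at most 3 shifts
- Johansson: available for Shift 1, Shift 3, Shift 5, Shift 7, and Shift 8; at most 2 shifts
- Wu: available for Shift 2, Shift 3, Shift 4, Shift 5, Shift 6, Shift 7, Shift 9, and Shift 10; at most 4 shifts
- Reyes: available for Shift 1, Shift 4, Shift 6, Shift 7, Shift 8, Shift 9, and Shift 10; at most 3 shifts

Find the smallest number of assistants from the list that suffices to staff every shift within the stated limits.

14 slots to fill and no one can take more than 4, so at least ⌈14/4⌉ = 4 assistants are needed.
Any 4 assistants together have capacity at most 4+3+3+3 = 13 < 14 slots, so 4 can never suffice.
Larsen, Tran, Kapoor, Yoon, and Wu alone can cover everything: Shift 1→Tran, Shift 2→Larsen, Shift 3→Larsen, Shift 4→Tran, Shift 5→Wu, Shift 6→Yoon+Wu, Shift 7→Yoon+Wu, Shift 8→Larsen+Kapoor, Shift 9→Yoon, Shift 10→Kapoor+Wu.

5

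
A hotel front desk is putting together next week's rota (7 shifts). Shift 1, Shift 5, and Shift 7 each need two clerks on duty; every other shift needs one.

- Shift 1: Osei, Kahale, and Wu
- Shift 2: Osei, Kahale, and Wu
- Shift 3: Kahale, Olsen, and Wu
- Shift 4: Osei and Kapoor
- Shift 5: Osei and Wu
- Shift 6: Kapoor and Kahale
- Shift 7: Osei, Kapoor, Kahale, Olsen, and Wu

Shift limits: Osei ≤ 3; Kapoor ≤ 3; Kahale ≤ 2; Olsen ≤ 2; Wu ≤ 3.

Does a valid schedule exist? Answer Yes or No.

Shift 5 can only be covered by Osei and Wu, so that assignment is forced.
One valid schedule: Shift 1→Osei+Kahale, Shift 2→Kahale, Shift 3→Olsen, Shift 4→Osei, Shift 5→Osei+Wu, Shift 6→Kapoor, Shift 7→Kapoor+Olsen.
Loads: Osei 3/3, Kapoor 2/3, Kahale 2/2, Olsen 2/2, Wu 1/3 — all within limits.

Yes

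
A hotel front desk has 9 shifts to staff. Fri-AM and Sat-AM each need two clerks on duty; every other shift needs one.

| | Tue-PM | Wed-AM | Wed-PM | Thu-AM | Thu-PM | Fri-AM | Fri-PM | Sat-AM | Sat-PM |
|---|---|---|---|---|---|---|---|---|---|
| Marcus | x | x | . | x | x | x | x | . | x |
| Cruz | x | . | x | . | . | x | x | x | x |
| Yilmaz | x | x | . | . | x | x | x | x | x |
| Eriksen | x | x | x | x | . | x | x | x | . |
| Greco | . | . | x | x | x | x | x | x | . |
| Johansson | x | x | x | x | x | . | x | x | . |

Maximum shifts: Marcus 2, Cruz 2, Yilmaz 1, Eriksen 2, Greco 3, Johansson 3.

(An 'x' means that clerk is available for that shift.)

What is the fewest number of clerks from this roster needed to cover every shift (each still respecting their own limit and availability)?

11 slots to fill and no one can take more than 3, so at least ⌈11/3⌉ = 4 clerks are needed.
Any 4 clerks together have capacity at most 3+3+2+2 = 10 < 11 slots, so 4 can never suffice.
Marcus, Cruz, Yilmaz, Greco, and Johansson alone can cover everything: Tue-PM→Johansson, Wed-AM→Marcus, Wed-PM→Cruz, Thu-AM→Marcus, Thu-PM→Greco, Fri-AM→Yilmaz+Greco, Fri-PM→Johansson, Sat-AM→Greco+Johansson, Sat-PM→Cruz.

5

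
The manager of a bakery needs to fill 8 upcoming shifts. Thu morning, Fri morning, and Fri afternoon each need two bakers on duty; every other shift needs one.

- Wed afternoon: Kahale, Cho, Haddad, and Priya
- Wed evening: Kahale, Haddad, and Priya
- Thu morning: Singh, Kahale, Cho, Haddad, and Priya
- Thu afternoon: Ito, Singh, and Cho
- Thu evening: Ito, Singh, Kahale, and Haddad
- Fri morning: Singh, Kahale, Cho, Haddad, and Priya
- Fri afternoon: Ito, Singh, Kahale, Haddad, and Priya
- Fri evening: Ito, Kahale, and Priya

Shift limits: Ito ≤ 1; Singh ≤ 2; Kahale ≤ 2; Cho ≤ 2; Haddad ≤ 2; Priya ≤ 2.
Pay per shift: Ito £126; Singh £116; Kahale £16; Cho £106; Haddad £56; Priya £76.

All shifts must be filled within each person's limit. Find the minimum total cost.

£866

Picking the cheapest available baker for each shift independently would cost £386, but that ignores the shift limits.
An optimal schedule: Wed afternoon→Cho, Wed evening→Kahale, Thu morning→Singh+Cho, Thu afternoon→Ito, Thu evening→Singh, Fri morning→Haddad+Priya, Fri afternoon→Haddad+Priya, Fri evening→Kahale.
Total: 106 + 16 + 116 + 106 + 126 + 116 + 56 + 76 + 56 + 76 + 16 = £866.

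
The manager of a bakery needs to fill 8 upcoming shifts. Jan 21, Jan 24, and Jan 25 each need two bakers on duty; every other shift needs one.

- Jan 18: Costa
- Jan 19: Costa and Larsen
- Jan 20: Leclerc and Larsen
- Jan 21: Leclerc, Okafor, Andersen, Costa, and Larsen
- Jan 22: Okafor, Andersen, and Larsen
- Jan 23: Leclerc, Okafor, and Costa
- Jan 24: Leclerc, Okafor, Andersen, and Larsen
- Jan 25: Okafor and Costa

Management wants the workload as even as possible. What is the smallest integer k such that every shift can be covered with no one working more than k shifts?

3

With 5 bakers and 11 worker-slots to fill, someone must work at least ⌈11/5⌉ = 3 shifts, so k ≥ 3.
k = 3 works: Jan 18→Costa, Jan 19→Costa, Jan 20→Leclerc, Jan 21→Andersen+Larsen, Jan 22→Okafor, Jan 23→Leclerc, Jan 24→Leclerc+Okafor, Jan 25→Okafor+Costa.
Loads: Leclerc 3, Okafor 3, Andersen 1, Costa 3, Larsen 1 — all ≤ 3.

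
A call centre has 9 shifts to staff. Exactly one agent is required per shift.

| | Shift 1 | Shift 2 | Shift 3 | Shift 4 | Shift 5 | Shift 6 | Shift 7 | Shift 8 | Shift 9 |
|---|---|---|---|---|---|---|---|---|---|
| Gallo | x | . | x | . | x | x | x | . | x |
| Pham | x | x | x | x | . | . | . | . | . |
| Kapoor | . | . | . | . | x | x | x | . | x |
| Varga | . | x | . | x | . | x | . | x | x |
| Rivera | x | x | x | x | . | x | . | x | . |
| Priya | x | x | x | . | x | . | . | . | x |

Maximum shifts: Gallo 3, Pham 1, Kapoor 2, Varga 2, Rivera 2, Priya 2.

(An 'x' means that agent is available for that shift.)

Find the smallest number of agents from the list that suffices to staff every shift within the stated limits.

4

9 slots to fill and no one can take more than 3, so at least ⌈9/3⌉ = 3 agents are needed.
Any 3 agents together have capacity at most 3+2+2 = 7 < 9 slots, so 3 can never suffice.
Gallo, Kapoor, Varga, and Rivera alone can cover everything: Shift 1→Gallo, Shift 2→Varga, Shift 3→Gallo, Shift 4→Varga, Shift 5→Gallo, Shift 6→Rivera, Shift 7→Kapoor, Shift 8→Rivera, Shift 9→Kapoor.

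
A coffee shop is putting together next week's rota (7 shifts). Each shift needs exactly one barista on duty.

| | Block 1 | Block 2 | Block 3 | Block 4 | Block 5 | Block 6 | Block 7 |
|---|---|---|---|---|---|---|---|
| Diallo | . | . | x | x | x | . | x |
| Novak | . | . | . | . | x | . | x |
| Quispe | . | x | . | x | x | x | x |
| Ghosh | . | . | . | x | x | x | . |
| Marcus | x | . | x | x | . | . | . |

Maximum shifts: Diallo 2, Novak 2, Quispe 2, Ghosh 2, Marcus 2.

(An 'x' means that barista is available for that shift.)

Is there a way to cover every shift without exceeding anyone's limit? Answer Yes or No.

Yes

Block 1 can only be covered by Marcus, so that assignment is forced.
Block 2 can only be covered by Quispe, so that assignment is forced.
One valid schedule: Block 1→Marcus, Block 2→Quispe, Block 3→Diallo, Block 4→Ghosh, Block 5→Novak, Block 6→Quispe, Block 7→Diallo.
Loads: Diallo 2/2, Novak 1/2, Quispe 2/2, Ghosh 1/2, Marcus 1/2 — all within limits.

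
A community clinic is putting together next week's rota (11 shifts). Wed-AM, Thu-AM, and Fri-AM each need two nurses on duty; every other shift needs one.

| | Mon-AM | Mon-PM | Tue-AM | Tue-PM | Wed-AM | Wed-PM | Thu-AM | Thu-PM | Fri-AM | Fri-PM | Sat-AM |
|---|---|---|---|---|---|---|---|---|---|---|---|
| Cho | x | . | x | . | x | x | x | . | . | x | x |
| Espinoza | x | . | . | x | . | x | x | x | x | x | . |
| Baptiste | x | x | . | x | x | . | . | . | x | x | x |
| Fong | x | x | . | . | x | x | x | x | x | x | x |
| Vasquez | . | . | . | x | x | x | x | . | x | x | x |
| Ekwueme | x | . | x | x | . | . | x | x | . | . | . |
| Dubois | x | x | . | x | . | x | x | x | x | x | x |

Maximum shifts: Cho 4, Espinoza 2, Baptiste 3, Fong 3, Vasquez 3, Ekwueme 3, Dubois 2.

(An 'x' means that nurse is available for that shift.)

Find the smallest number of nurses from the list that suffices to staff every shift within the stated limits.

5

14 slots to fill and no one can take more than 4, so at least ⌈14/4⌉ = 4 nurses are needed.
Any 4 nurses together have capacity at most 4+3+3+3 = 13 < 14 slots, so 4 can never suffice.
Cho, Espinoza, Baptiste, Fong, and Vasquez alone can cover everything: Mon-AM→Cho, Mon-PM→Baptiste, Tue-AM→Cho, Tue-PM→Espinoza, Wed-AM→Baptiste+Fong, Wed-PM→Cho, Thu-AM→Fong+Vasquez, Thu-PM→Espinoza, Fri-AM→Fong+Vasquez, Fri-PM→Baptiste, Sat-AM→Cho.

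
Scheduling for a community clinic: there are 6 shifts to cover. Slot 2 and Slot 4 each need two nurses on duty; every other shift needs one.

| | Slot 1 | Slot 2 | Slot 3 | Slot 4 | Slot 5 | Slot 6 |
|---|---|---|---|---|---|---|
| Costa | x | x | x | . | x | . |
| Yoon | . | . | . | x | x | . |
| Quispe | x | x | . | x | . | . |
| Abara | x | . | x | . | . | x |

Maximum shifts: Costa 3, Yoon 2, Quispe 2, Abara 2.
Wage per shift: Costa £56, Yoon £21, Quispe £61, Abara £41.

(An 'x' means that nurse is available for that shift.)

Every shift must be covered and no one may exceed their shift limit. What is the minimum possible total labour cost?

£358

Slot 2 can only be covered by Costa and Quispe, so that assignment is forced.
Slot 4 can only be covered by Yoon and Quispe, so that assignment is forced.
Slot 6 can only be covered by Abara, so that assignment is forced.
Picking the cheapest available nurse for each shift independently would cost £343, but that ignores the shift limits.
An optimal schedule: Slot 1→Costa, Slot 2→Costa+Quispe, Slot 3→Abara, Slot 4→Yoon+Quispe, Slot 5→Yoon, Slot 6→Abara.
Total: 56 + 56 + 61 + 41 + 21 + 61 + 21 + 41 = £358.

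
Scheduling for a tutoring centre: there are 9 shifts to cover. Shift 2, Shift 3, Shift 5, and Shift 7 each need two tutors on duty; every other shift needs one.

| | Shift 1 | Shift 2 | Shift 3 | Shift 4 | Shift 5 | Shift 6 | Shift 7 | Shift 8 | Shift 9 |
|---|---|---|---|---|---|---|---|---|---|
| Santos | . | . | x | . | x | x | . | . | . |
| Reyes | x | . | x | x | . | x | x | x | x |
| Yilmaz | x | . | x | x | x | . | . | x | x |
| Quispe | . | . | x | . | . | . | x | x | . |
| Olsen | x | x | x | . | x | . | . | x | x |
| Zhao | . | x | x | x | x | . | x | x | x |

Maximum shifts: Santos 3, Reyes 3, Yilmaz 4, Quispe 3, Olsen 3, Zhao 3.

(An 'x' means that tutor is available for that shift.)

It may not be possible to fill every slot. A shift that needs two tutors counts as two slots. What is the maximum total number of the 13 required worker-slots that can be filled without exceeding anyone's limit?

Total capacity across all tutors is 3+3+4+3+3+3 = 19, and 13 slots are needed, so at most 13 can be filled.
An assignment achieving 13: Shift 1→Reyes, Shift 2→Olsen+Zhao, Shift 3→Santos+Yilmaz, Shift 4→Reyes, Shift 5→Santos+Yilmaz, Shift 6→Santos, Shift 7→Reyes+Quispe, Shift 8→Yilmaz, Shift 9→Yilmaz.
Loads: Santos 3/3, Reyes 3/3, Yilmaz 4/4, Quispe 1/3, Olsen 1/3, Zhao 1/3.

13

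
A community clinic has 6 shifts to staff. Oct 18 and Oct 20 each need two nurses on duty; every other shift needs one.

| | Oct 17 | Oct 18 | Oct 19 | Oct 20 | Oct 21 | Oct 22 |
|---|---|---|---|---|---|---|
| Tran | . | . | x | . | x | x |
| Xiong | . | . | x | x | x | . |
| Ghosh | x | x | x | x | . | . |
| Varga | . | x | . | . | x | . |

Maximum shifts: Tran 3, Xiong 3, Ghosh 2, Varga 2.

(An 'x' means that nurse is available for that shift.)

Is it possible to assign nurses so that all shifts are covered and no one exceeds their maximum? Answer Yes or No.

Total capacity is 10 and 8 slots are needed, so capacity alone doesn't rule it out.
Shifts {Oct 17, Oct 18, Oct 20} need 5 worker-slots in total, but the nurses available for any of those shifts (Xiong, Ghosh, and Varga) can supply at most 4 among them. So no valid schedule exists.

No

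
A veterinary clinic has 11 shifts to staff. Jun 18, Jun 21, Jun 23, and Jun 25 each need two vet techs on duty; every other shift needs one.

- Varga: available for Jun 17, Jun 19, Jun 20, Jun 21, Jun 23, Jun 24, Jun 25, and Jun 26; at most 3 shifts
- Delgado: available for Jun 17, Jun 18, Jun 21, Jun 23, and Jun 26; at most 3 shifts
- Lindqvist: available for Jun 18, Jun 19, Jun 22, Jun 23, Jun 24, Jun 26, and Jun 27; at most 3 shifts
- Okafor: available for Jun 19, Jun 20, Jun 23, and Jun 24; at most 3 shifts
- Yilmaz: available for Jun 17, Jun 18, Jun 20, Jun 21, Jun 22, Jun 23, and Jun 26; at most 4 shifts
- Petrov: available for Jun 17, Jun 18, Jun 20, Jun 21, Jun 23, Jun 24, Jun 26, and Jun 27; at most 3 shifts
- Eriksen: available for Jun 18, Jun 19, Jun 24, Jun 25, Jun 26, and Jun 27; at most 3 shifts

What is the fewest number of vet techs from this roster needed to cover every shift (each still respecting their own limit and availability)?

15 slots to fill and no one can take more than 4, so at least ⌈15/4⌉ = 4 vet techs are needed.
Any 4 vet techs together have capacity at most 4+3+3+3 = 13 < 15 slots, so 4 can never suffice.
Varga, Delgado, Lindqvist, Okafor, and Eriksen alone can cover everything: Jun 17→Varga, Jun 18→Delgado+Lindqvist, Jun 19→Okafor, Jun 20→Okafor, Jun 21→Varga+Delgado, Jun 22→Lindqvist, Jun 23→Delgado+Okafor, Jun 24→Eriksen, Jun 25→Varga+Eriksen, Jun 26→Eriksen, Jun 27→Lindqvist.

5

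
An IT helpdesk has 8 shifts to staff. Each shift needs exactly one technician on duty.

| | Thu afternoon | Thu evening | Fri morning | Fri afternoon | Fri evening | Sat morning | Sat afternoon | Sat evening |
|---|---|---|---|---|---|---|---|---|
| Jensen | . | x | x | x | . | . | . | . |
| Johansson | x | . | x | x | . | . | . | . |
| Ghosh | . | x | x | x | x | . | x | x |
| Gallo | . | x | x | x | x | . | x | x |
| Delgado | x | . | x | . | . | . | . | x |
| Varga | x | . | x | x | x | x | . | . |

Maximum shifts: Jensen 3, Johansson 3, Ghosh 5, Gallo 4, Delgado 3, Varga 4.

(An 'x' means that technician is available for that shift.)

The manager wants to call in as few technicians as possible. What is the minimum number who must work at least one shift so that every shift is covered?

8 slots to fill and no one can take more than 5, so at least ⌈8/5⌉ = 2 technicians are needed.
Ghosh and Varga alone can cover everything: Thu afternoon→Varga, Thu evening→Ghosh, Fri morning→Ghosh, Fri afternoon→Ghosh, Fri evening→Varga, Sat morning→Varga, Sat afternoon→Ghosh, Sat evening→Ghosh.

2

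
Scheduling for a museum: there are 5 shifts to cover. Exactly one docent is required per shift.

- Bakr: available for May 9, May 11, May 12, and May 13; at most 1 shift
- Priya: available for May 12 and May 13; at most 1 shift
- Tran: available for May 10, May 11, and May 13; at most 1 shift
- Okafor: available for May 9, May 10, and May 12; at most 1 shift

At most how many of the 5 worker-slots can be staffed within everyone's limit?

4

Total capacity across all docents is 1+1+1+1 = 4, and 5 slots are needed, so at most 4 can be filled.
An assignment achieving 4: May 9→Bakr, May 10→Tran, May 12→Okafor, May 13→Priya.
Loads: Bakr 1/1, Priya 1/1, Tran 1/1, Okafor 1/1.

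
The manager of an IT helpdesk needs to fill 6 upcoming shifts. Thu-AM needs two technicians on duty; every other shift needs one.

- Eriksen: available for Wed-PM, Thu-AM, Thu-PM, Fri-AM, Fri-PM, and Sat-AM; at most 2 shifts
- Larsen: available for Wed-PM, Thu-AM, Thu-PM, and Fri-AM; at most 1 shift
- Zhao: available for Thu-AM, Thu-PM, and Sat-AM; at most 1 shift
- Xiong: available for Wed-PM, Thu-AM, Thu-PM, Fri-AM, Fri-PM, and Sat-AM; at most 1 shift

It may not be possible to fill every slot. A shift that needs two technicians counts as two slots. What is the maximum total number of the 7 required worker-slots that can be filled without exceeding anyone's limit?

5

Total capacity across all technicians is 2+1+1+1 = 5, and 7 slots are needed, so at most 5 can be filled.
An assignment achieving 5: Wed-PM→Eriksen, Thu-AM→Xiong, Fri-AM→Larsen, Fri-PM→Eriksen, Sat-AM→Zhao.
Loads: Eriksen 2/2, Larsen 1/1, Zhao 1/1, Xiong 1/1.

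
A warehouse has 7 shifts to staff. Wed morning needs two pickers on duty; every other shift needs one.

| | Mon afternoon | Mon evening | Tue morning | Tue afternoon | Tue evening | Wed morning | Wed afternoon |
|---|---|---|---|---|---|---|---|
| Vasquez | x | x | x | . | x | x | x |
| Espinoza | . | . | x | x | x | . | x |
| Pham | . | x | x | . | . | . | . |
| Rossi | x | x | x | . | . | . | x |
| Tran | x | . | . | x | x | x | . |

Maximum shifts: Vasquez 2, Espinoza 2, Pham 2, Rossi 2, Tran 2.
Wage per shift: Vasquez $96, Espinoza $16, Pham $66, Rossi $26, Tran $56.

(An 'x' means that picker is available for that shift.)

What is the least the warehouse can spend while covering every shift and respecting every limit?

$358

Wed morning can only be covered by Vasquez and Tran, so that assignment is forced.
Picking the cheapest available picker for each shift independently would cost $268, but that ignores the shift limits.
An optimal schedule: Mon afternoon→Rossi, Mon evening→Rossi, Tue morning→Pham, Tue afternoon→Espinoza, Tue evening→Tran, Wed morning→Tran+Vasquez, Wed afternoon→Espinoza.
Total: 26 + 26 + 66 + 16 + 56 + 56 + 96 + 16 = $358.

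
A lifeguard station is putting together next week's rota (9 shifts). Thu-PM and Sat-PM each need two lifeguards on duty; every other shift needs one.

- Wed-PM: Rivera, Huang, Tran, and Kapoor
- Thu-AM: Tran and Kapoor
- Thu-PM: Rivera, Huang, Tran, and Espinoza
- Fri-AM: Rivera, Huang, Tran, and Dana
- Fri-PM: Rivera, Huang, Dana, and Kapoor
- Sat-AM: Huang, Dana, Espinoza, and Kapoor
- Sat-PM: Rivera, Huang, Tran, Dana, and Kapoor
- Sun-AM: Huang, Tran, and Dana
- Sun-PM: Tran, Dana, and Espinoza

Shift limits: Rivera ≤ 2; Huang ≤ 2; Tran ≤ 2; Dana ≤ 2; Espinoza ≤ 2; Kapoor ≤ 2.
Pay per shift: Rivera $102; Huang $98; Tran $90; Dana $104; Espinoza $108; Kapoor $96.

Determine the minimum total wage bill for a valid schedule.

$1088

Picking the cheapest available lifeguard for each shift independently would cost $1016, but that ignores the shift limits.
An optimal schedule: Wed-PM→Kapoor, Thu-AM→Tran, Thu-PM→Rivera+Espinoza, Fri-AM→Huang, Fri-PM→Kapoor, Sat-AM→Huang, Sat-PM→Rivera+Dana, Sun-AM→Tran, Sun-PM→Dana.
Total: 96 + 90 + 102 + 108 + 98 + 96 + 98 + 102 + 104 + 90 + 104 = $1088.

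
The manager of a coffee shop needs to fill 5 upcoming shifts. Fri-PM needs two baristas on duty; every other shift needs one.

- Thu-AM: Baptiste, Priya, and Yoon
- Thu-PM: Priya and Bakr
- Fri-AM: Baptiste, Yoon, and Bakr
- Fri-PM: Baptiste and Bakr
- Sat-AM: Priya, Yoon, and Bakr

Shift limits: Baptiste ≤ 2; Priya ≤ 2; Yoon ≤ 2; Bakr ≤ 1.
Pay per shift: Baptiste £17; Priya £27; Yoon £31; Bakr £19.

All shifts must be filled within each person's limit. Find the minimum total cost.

£138

Fri-PM can only be covered by Baptiste and Bakr, so that assignment is forced.
Picking the cheapest available barista for each shift independently would cost £108, but that ignores the shift limits.
An optimal schedule: Thu-AM→Baptiste, Thu-PM→Priya, Fri-AM→Yoon, Fri-PM→Baptiste+Bakr, Sat-AM→Priya.
Total: 17 + 27 + 31 + 17 + 19 + 27 = £138.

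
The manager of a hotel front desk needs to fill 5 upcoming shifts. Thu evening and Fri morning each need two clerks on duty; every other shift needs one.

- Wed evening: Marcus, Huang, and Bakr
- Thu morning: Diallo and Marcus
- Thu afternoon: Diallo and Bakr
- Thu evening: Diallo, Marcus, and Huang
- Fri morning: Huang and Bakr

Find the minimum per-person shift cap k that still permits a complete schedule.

With 4 clerks and 7 worker-slots to fill, someone must work at least ⌈7/4⌉ = 2 shifts, so k ≥ 2.
k = 2 works: Wed evening→Marcus, Thu morning→Diallo, Thu afternoon→Diallo, Thu evening→Marcus+Huang, Fri morning→Huang+Bakr.
Loads: Diallo 2, Marcus 2, Huang 2, Bakr 1 — all ≤ 2.

2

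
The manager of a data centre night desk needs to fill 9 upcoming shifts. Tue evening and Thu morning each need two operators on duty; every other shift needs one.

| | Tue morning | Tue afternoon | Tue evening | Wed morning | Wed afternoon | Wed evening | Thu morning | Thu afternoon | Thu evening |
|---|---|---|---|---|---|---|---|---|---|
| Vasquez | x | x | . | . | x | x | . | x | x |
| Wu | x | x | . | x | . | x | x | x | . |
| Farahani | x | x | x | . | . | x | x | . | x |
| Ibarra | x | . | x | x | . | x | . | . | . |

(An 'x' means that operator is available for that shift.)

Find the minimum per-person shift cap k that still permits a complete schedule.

3

With 4 operators and 11 worker-slots to fill, someone must work at least ⌈11/4⌉ = 3 shifts, so k ≥ 3.
k = 3 works: Tue morning→Farahani, Tue afternoon→Wu, Tue evening→Farahani+Ibarra, Wed morning→Wu, Wed afternoon→Vasquez, Wed evening→Ibarra, Thu morning→Wu+Farahani, Thu afternoon→Vasquez, Thu evening→Vasquez.
Loads: Vasquez 3, Wu 3, Farahani 3, Ibarra 2 — all ≤ 3.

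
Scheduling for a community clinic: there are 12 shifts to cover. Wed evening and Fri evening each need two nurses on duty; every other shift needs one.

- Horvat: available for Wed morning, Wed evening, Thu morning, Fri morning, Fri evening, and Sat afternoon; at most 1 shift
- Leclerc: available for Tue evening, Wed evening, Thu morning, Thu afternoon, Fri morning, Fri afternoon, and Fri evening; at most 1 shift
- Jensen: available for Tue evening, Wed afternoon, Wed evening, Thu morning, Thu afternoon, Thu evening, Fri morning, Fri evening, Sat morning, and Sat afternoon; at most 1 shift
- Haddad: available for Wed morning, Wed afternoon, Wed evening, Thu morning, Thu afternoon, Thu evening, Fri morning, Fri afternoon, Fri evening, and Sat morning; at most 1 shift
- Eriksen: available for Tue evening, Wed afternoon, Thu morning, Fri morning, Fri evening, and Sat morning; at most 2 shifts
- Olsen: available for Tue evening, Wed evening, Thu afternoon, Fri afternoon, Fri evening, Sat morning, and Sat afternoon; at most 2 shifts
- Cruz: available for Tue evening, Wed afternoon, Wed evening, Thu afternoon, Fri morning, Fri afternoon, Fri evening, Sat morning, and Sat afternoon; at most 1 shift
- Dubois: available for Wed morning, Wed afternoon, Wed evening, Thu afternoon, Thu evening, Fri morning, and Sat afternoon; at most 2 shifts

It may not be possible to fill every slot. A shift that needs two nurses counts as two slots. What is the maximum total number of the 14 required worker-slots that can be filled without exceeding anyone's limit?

11

Total capacity across all nurses is 1+1+1+1+2+2+1+2 = 11, and 14 slots are needed, so at most 11 can be filled.
An assignment achieving 11: Tue evening→Eriksen, Wed morning→Horvat, Wed afternoon→Haddad, Wed evening→Dubois, Thu morning→Eriksen, Thu afternoon→Cruz, Thu evening→Jensen, Fri morning→Dubois, Fri afternoon→Leclerc, Sat morning→Olsen, Sat afternoon→Olsen.
Loads: Horvat 1/1, Leclerc 1/1, Jensen 1/1, Haddad 1/1, Eriksen 2/2, Olsen 2/2, Cruz 1/1, Dubois 2/2.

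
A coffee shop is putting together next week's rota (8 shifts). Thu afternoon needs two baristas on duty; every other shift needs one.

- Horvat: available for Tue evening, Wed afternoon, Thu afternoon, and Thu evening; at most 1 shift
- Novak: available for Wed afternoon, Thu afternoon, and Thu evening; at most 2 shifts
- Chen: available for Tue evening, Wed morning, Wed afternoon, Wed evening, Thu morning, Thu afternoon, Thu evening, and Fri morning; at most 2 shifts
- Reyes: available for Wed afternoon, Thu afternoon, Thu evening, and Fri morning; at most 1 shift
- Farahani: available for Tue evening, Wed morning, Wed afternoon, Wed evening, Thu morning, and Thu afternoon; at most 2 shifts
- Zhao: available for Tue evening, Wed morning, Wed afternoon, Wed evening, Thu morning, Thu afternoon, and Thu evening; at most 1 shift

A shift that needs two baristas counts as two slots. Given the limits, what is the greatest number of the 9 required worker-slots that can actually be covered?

Total capacity across all baristas is 1+2+2+1+2+1 = 9, and 9 slots are needed, so at most 9 can be filled.
An assignment achieving 9: Tue evening→Horvat, Wed morning→Chen, Wed afternoon→Novak, Wed evening→Farahani, Thu morning→Farahani, Thu afternoon→Reyes+Zhao, Thu evening→Novak, Fri morning→Chen.
Loads: Horvat 1/1, Novak 2/2, Chen 2/2, Reyes 1/1, Farahani 2/2, Zhao 1/1.

9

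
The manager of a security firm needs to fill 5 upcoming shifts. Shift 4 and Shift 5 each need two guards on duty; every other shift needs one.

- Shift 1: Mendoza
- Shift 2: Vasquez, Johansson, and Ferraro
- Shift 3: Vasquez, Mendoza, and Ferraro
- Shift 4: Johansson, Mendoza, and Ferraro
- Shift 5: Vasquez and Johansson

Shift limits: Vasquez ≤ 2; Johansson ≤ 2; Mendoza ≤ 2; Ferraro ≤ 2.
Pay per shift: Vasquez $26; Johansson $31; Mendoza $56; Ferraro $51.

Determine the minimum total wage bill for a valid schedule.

$272

Shift 1 can only be covered by Mendoza, so that assignment is forced.
Shift 5 can only be covered by Vasquez and Johansson, so that assignment is forced.
Picking the cheapest available guard for each shift independently would cost $247, but that ignores the shift limits.
An optimal schedule: Shift 1→Mendoza, Shift 2→Vasquez, Shift 3→Ferraro, Shift 4→Johansson+Ferraro, Shift 5→Vasquez+Johansson.
Total: 56 + 26 + 51 + 31 + 51 + 26 + 31 = $272.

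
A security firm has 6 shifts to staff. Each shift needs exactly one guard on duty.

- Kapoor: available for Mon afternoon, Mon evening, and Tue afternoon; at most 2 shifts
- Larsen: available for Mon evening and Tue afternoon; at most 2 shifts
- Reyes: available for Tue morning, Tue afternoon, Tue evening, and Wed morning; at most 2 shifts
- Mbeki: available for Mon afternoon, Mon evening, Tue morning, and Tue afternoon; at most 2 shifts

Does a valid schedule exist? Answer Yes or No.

Tue evening can only be covered by Reyes, so that assignment is forced.
Wed morning can only be covered by Reyes, so that assignment is forced.
One valid schedule: Mon afternoon→Kapoor, Mon evening→Kapoor, Tue morning→Mbeki, Tue afternoon→Larsen, Tue evening→Reyes, Wed morning→Reyes.
Loads: Kapoor 2/2, Larsen 1/2, Reyes 2/2, Mbeki 1/2 — all within limits.

Yes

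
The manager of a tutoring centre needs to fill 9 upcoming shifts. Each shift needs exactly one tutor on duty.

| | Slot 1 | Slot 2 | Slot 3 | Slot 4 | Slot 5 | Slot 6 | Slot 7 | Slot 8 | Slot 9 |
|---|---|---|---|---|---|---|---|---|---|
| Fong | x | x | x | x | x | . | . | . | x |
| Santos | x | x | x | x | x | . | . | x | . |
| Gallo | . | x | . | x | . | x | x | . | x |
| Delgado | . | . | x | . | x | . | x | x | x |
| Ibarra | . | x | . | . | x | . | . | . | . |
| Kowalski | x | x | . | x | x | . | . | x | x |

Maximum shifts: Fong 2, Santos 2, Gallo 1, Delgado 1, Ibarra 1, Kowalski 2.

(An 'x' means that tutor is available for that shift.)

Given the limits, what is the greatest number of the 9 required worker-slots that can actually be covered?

9

Total capacity across all tutors is 2+2+1+1+1+2 = 9, and 9 slots are needed, so at most 9 can be filled.
An assignment achieving 9: Slot 1→Fong, Slot 2→Ibarra, Slot 3→Fong, Slot 4→Santos, Slot 5→Kowalski, Slot 6→Gallo, Slot 7→Delgado, Slot 8→Santos, Slot 9→Kowalski.
Loads: Fong 2/2, Santos 2/2, Gallo 1/1, Delgado 1/1, Ibarra 1/1, Kowalski 2/2.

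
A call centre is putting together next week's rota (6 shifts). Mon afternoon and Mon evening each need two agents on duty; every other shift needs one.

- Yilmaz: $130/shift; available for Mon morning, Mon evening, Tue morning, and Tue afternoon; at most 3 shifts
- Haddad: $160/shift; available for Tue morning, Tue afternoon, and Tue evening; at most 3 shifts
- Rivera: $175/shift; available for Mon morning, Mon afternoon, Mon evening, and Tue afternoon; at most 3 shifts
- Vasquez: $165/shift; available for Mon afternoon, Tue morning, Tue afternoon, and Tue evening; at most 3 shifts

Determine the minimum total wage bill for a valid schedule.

Mon afternoon can only be covered by Rivera and Vasquez, so that assignment is forced.
Mon evening can only be covered by Yilmaz and Rivera, so that assignment is forced.
Picking the cheapest available agent for each shift independently would cost $1195, but that ignores the shift limits.
An optimal schedule: Mon morning→Yilmaz, Mon afternoon→Rivera+Vasquez, Mon evening→Yilmaz+Rivera, Tue morning→Yilmaz, Tue afternoon→Haddad, Tue evening→Haddad.
Total: 130 + 175 + 165 + 130 + 175 + 130 + 160 + 160 = $1225.

$1225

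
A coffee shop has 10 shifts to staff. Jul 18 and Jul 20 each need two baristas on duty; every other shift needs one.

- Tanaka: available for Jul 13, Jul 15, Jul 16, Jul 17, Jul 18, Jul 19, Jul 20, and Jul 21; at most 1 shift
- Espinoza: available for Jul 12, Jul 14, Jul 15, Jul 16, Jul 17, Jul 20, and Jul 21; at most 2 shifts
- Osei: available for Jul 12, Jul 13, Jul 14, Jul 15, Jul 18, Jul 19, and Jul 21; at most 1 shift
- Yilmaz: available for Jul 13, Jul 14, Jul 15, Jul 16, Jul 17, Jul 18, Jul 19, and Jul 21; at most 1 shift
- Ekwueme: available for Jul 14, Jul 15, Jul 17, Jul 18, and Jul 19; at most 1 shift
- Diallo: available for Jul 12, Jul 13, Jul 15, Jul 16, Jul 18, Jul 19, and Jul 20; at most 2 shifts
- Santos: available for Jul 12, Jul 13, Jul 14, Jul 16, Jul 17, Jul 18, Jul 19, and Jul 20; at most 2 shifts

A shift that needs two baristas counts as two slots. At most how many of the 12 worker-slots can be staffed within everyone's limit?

10

Total capacity across all baristas is 1+2+1+1+1+2+2 = 10, and 12 slots are needed, so at most 10 can be filled.
An assignment achieving 10: Jul 12→Espinoza, Jul 13→Yilmaz, Jul 14→Ekwueme, Jul 15→Diallo, Jul 16→Diallo, Jul 17→Santos, Jul 18→Santos, Jul 20→Tanaka+Espinoza, Jul 21→Osei.
Loads: Tanaka 1/1, Espinoza 2/2, Osei 1/1, Yilmaz 1/1, Ekwueme 1/1, Diallo 2/2, Santos 2/2.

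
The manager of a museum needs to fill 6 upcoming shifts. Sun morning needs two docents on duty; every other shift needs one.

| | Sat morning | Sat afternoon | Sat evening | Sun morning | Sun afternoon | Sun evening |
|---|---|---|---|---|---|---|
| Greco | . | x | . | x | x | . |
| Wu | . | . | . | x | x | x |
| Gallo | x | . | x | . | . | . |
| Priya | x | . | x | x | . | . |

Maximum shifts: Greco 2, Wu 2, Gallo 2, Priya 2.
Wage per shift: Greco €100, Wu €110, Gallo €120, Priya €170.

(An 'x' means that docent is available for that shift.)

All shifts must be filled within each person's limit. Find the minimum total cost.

€830

Sat afternoon can only be covered by Greco, so that assignment is forced.
Sun evening can only be covered by Wu, so that assignment is forced.
Picking the cheapest available docent for each shift independently would cost €760, but that ignores the shift limits.
An optimal schedule: Sat morning→Gallo, Sat afternoon→Greco, Sat evening→Gallo, Sun morning→Wu+Priya, Sun afternoon→Greco, Sun evening→Wu.
Total: 120 + 100 + 120 + 110 + 170 + 100 + 110 = €830.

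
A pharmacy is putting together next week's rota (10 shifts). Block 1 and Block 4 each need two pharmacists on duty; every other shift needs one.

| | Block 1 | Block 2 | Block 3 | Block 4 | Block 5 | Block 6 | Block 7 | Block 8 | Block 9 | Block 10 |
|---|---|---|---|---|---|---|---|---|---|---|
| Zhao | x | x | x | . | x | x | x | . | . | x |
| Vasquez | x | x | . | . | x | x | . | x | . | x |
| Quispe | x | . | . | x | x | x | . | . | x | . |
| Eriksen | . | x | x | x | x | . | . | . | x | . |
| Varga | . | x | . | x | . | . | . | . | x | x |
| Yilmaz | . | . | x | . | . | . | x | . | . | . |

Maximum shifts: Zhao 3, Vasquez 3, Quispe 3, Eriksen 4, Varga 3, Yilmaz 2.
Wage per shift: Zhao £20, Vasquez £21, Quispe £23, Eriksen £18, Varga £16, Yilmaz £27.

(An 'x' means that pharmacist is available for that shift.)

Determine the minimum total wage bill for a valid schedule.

Block 8 can only be covered by Vasquez, so that assignment is forced.
Picking the cheapest available pharmacist for each shift independently would cost £220, but that ignores the shift limits.
An optimal schedule: Block 1→Zhao+Vasquez, Block 2→Eriksen, Block 3→Eriksen, Block 4→Varga+Eriksen, Block 5→Eriksen, Block 6→Zhao, Block 7→Zhao, Block 8→Vasquez, Block 9→Varga, Block 10→Varga.
Total: 20 + 21 + 18 + 18 + 16 + 18 + 18 + 20 + 20 + 21 + 16 + 16 = £222.

£222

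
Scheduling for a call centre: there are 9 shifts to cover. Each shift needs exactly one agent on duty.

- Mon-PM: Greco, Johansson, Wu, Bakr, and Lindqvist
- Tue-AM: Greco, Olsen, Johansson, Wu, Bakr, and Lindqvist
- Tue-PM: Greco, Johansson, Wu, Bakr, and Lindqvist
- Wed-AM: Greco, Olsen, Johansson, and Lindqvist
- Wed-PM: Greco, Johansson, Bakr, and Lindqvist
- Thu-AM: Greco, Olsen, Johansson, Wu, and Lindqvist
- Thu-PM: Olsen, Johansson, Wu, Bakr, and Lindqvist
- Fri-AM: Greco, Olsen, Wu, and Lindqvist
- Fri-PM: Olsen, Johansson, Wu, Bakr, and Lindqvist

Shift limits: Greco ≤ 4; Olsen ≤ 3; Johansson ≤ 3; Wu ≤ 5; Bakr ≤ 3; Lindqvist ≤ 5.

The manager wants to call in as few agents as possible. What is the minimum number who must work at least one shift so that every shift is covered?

9 slots to fill and no one can take more than 5, so at least ⌈9/5⌉ = 2 agents are needed.
Greco and Wu alone can cover everything: Mon-PM→Greco, Tue-AM→Greco, Tue-PM→Wu, Wed-AM→Greco, Wed-PM→Greco, Thu-AM→Wu, Thu-PM→Wu, Fri-AM→Wu, Fri-PM→Wu.

2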